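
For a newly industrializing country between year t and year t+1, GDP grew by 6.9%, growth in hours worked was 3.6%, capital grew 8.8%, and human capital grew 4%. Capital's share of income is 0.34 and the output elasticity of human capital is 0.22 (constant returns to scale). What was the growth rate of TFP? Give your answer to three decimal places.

Labor's share = 1 − 0.34 − 0.22 = 0.44.
Capital: 0.34 × 8.8 = 2.992 pp.
Human capital: 0.22 × 4 = 0.88 pp.
Hours worked: 0.44 × 3.6 = 1.584 pp.
TFP growth = 6.9 − 5.456 = 1.444%.

1.444%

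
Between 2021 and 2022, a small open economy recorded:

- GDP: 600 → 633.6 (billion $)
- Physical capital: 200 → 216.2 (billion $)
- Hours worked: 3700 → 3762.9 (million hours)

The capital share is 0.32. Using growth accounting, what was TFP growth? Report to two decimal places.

GDP growth = (633.6 − 600) / 600 = 5.6%.
Physical capital growth = (216.2 − 200) / 200 = 8.1%.
Hours worked growth = (3762.9 − 3700) / 3700 = 1.7%.
Labor's share = 1 − 0.32 = 0.68.
Physical capital: 0.32 × 8.1 = 2.592 pp.
Hours worked: 0.68 × 1.7 = 1.156 pp.
TFP growth = 5.6 − 3.748 = 1.852%.

1.85%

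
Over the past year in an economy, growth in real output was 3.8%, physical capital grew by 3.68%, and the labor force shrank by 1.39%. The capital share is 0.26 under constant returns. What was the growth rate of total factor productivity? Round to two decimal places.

Labor's share = 1 − 0.26 = 0.74.
Physical capital: 0.26 × 3.68 = 0.9568 pp.
The labor force: 0.74 × (-1.39) = -1.0286 pp.
TFP growth = 3.8 + 0.0718 = 3.8718%.

Total factor productivity grew 3.87%.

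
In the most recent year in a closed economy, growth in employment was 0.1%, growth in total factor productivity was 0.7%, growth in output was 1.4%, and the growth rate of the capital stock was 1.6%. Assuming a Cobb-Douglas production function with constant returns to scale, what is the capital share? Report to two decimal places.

gY = gA + α·gK + (1−α)·gL, so gY − gA − gL = α(gK − gL).
1.4 − 0.7 − 0.1 = α × (1.6 − 0.1).
0.6 = 1.5 α, so α = 0.4.

0.40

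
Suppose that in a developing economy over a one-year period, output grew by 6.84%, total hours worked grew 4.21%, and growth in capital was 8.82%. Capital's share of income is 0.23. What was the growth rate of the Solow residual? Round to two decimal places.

Labor's share = 1 − 0.23 = 0.77.
Capital: 0.23 × 8.82 = 2.0286 pp.
Total hours worked: 0.77 × 4.21 = 3.2417 pp.
TFP growth = 6.84 − 5.2703 = 1.5697%.

1.57%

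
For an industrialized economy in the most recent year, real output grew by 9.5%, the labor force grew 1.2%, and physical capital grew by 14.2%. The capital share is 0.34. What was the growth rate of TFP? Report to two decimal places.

TFP grew 3.88%.

Labor's share = 1 − 0.34 = 0.66.
Physical capital: 0.34 × 14.2 = 4.828 pp.
The labor force: 0.66 × 1.2 = 0.792 pp.
TFP growth = 9.5 − 5.62 = 3.88%.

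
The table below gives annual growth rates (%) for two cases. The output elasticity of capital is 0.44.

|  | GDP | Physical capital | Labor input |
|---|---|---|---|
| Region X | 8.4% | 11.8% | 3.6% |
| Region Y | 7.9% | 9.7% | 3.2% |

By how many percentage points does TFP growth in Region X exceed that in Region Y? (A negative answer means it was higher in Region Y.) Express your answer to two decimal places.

Labor's share = 1 − 0.44 = 0.56.
Region X: TFP = 8.4 − 5.192 − 2.016 = 1.192%.
Region Y: TFP = 7.9 − 4.268 − 1.792 = 1.84%.
Difference = 1.192 − (1.84) = -0.648 pp.

-0.65 percentage points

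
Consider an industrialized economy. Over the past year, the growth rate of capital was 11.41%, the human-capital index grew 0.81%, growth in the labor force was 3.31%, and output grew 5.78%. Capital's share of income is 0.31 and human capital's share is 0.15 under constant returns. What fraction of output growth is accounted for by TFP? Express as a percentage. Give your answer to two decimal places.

TFP accounted for 5.78% of growth.

Labor's share = 1 − 0.31 − 0.15 = 0.54.
Capital: 0.31 × 11.41 = 3.5371 pp.
The human-capital index: 0.15 × 0.81 = 0.1215 pp.
The labor force: 0.54 × 3.31 = 1.7874 pp.
TFP growth = 5.78 − 5.446 = 0.334%.
TFP share of growth = 0.334 / 5.78 × 100 = 5.7785%.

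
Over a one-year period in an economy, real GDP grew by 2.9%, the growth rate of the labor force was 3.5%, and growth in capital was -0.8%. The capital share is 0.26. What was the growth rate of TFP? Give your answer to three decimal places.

Labor's share = 1 − 0.26 = 0.74.
Capital: 0.26 × (-0.8) = -0.208 pp.
The labor force: 0.74 × 3.5 = 2.59 pp.
TFP growth = 2.9 − 2.382 = 0.518%.

0.518%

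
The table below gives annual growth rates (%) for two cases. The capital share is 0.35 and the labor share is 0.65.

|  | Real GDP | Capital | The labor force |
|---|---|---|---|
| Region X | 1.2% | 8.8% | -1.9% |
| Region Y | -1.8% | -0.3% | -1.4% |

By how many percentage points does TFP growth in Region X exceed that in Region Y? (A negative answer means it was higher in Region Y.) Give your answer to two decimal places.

Labor's share = 1 − 0.35 = 0.65.
Region X: TFP = 1.2 − 3.08 + 1.235 = -0.645%.
Region Y: TFP = -1.8 + 0.105 + 0.91 = -0.785%.
Difference = -0.645 − (-0.785) = 0.14 pp.

0.14 percentage points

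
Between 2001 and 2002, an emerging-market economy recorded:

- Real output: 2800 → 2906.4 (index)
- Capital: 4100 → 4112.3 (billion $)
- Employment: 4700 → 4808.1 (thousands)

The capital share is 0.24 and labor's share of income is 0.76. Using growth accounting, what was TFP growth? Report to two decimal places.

1.98%

Real output growth = (2906.4 − 2800) / 2800 = 3.8%.
Capital growth = (4112.3 − 4100) / 4100 = 0.3%.
Employment growth = (4808.1 − 4700) / 4700 = 2.3%.
Labor's share = 1 − 0.24 = 0.76.
Capital: 0.24 × 0.3 = 0.072 pp.
Employment: 0.76 × 2.3 = 1.748 pp.
TFP growth = 3.8 − 1.82 = 1.98%.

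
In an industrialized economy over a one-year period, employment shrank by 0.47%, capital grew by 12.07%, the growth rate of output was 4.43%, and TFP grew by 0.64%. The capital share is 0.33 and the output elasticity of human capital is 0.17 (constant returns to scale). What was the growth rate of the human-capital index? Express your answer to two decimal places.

0.25%

Labor's share = 1 − 0.33 − 0.17 = 0.5.
gY = gA + 0.33×12.07 + 0.5×(-0.47) + 0.17×g.
0.17×g = 4.43 − 0.64 − 3.7481 = 0.0419.
g = 0.0419 / 0.17 = 0.2465%.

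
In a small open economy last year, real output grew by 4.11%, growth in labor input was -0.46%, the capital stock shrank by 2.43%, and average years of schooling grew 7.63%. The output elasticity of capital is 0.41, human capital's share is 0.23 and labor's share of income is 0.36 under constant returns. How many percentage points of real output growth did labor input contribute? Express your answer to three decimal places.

Labor's share = 1 − 0.41 − 0.23 = 0.36.
Contribution = share × growth = 0.36 × (-0.46) = -0.1656 pp.

-0.166 pp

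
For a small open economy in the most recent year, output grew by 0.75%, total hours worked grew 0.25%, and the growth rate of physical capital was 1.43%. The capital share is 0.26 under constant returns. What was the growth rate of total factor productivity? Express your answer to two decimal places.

Labor's share = 1 − 0.26 = 0.74.
Physical capital: 0.26 × 1.43 = 0.3718 pp.
Total hours worked: 0.74 × 0.25 = 0.185 pp.
TFP growth = 0.75 − 0.5568 = 0.1932%.

0.19%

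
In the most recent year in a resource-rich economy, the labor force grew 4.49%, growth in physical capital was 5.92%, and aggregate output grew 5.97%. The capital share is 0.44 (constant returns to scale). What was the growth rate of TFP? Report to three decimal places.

Labor's share = 1 − 0.44 = 0.56.
Physical capital: 0.44 × 5.92 = 2.6048 pp.
The labor force: 0.56 × 4.49 = 2.5144 pp.
TFP growth = 5.97 − 5.1192 = 0.8508%.

0.851%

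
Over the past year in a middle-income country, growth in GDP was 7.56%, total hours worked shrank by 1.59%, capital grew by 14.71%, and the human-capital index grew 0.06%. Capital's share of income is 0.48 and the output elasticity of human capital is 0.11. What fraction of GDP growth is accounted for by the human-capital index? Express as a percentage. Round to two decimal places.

The human-capital index contributed 0.11 × 0.06 = 0.0066 pp.
Share of growth = 0.0066 / 7.56 × 100 = 0.0873%.

The human-capital index accounted for 0.09% of growth.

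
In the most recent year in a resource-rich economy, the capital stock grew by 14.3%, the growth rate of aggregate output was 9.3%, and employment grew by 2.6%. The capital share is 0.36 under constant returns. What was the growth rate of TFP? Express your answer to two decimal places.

TFP grew 2.49%.

Labor's share = 1 − 0.36 = 0.64.
The capital stock: 0.36 × 14.3 = 5.148 pp.
Employment: 0.64 × 2.6 = 1.664 pp.
TFP growth = 9.3 − 6.812 = 2.488%.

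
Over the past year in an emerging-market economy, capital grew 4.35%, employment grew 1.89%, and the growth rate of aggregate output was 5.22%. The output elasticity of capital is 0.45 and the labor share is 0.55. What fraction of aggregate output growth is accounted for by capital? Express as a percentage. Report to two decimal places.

Capital accounted for 37.50% of growth.

Capital contributed 0.45 × 4.35 = 1.9575 pp.
Share of growth = 1.9575 / 5.22 × 100 = 37.5%.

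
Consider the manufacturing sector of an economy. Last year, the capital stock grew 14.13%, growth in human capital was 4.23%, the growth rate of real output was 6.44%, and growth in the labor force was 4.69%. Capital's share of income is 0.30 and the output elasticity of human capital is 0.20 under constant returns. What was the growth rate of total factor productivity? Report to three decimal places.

-0.990%

Labor's share = 1 − 0.3 − 0.2 = 0.5.
The capital stock: 0.3 × 14.13 = 4.239 pp.
Human capital: 0.2 × 4.23 = 0.846 pp.
The labor force: 0.5 × 4.69 = 2.345 pp.
TFP growth = 6.44 − 7.43 = -0.99%.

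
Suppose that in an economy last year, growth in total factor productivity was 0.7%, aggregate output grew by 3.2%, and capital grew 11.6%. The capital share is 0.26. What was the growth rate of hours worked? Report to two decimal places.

-0.70%

Labor's share = 1 − 0.26 = 0.74.
gY = gA + 0.26×11.6 + 0.74×g.
0.74×g = 3.2 − 0.7 − 3.016 = -0.516.
g = -0.516 / 0.74 = -0.6973%.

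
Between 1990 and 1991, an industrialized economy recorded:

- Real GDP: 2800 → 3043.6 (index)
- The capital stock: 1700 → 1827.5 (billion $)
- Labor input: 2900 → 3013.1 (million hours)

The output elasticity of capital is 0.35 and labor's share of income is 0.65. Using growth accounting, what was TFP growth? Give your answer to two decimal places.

TFP growth was 3.54%.

Real GDP growth = (3043.6 − 2800) / 2800 = 8.7%.
The capital stock growth = (1827.5 − 1700) / 1700 = 7.5%.
Labor input growth = (3013.1 − 2900) / 2900 = 3.9%.
Labor's share = 1 − 0.35 = 0.65.
The capital stock: 0.35 × 7.5 = 2.625 pp.
Labor input: 0.65 × 3.9 = 2.535 pp.
TFP growth = 8.7 − 5.16 = 3.54%.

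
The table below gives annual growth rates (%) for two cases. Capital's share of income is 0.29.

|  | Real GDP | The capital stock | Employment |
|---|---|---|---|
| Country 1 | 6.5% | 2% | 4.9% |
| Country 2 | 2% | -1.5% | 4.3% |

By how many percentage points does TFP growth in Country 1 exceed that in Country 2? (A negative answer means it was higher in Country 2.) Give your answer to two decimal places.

3.06 percentage points

Labor's share = 1 − 0.29 = 0.71.
Country 1: TFP = 6.5 − 0.58 − 3.479 = 2.441%.
Country 2: TFP = 2 + 0.435 − 3.053 = -0.618%.
Difference = 2.441 − (-0.618) = 3.059 pp.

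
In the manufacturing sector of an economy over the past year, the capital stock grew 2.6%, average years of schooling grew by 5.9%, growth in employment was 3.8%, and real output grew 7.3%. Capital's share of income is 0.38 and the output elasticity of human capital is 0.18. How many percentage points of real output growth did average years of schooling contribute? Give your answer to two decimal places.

1.06 pp

Contribution = share × growth = 0.18 × 5.9 = 1.062 pp.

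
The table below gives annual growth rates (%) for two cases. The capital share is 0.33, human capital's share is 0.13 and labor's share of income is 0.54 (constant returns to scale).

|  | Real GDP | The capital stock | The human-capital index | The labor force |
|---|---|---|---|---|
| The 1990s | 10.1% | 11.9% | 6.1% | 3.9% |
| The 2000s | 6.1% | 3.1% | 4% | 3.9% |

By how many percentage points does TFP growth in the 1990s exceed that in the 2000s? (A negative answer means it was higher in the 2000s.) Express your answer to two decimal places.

0.82 percentage points

Labor's share = 1 − 0.33 − 0.13 = 0.54.
The 1990s: TFP = 10.1 − 3.927 − 0.793 − 2.106 = 3.274%.
The 2000s: TFP = 6.1 − 1.023 − 0.52 − 2.106 = 2.451%.
Difference = 3.274 − (2.451) = 0.823 pp.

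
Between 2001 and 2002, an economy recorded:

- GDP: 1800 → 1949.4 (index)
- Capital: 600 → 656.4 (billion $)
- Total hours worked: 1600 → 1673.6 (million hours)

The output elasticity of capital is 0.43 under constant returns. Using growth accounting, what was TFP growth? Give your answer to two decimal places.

TFP grew 1.64%.

GDP growth = (1949.4 − 1800) / 1800 = 8.3%.
Capital growth = (656.4 − 600) / 600 = 9.4%.
Total hours worked growth = (1673.6 − 1600) / 1600 = 4.6%.
Labor's share = 1 − 0.43 = 0.57.
Capital: 0.43 × 9.4 = 4.042 pp.
Total hours worked: 0.57 × 4.6 = 2.622 pp.
TFP growth = 8.3 − 6.664 = 1.636%.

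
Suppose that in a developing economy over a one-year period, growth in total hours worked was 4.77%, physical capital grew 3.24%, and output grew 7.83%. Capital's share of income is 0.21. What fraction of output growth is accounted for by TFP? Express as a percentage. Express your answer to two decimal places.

43.18%

Labor's share = 1 − 0.21 = 0.79.
Physical capital: 0.21 × 3.24 = 0.6804 pp.
Total hours worked: 0.79 × 4.77 = 3.7683 pp.
TFP growth = 7.83 − 4.4487 = 3.3813%.
TFP share of growth = 3.3813 / 7.83 × 100 = 43.1839%.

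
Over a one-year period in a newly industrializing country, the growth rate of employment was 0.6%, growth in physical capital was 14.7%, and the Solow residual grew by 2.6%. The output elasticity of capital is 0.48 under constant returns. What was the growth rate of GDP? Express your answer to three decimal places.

9.968%

Labor's share = 1 − 0.48 = 0.52.
Physical capital: 0.48 × 14.7 = 7.056 pp.
Employment: 0.52 × 0.6 = 0.312 pp.
Output growth = 2.6 + 7.368 = 9.968%.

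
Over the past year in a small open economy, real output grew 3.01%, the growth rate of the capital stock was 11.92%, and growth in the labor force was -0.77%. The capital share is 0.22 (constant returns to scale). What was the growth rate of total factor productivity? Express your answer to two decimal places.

0.99%

Labor's share = 1 − 0.22 = 0.78.
The capital stock: 0.22 × 11.92 = 2.6224 pp.
The labor force: 0.78 × (-0.77) = -0.6006 pp.
TFP growth = 3.01 − 2.0218 = 0.9882%.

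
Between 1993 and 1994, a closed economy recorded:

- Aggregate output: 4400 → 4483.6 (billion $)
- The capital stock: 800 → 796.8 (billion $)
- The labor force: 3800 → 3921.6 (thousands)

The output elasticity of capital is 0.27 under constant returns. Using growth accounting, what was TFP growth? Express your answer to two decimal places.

-0.33%

Aggregate output growth = (4483.6 − 4400) / 4400 = 1.9%.
The capital stock growth = (796.8 − 800) / 800 = -0.4%.
The labor force growth = (3921.6 − 3800) / 3800 = 3.2%.
Labor's share = 1 − 0.27 = 0.73.
The capital stock: 0.27 × (-0.4) = -0.108 pp.
The labor force: 0.73 × 3.2 = 2.336 pp.
TFP growth = 1.9 − 2.228 = -0.328%.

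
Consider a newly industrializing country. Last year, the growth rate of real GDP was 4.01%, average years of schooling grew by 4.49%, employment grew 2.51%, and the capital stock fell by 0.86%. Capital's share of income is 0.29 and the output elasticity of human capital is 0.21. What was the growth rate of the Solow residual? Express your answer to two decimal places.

Labor's share = 1 − 0.29 − 0.21 = 0.5.
The capital stock: 0.29 × (-0.86) = -0.2494 pp.
Average years of schooling: 0.21 × 4.49 = 0.9429 pp.
Employment: 0.5 × 2.51 = 1.255 pp.
TFP growth = 4.01 − 1.9485 = 2.0615%.

The Solow residual growth was 2.06%.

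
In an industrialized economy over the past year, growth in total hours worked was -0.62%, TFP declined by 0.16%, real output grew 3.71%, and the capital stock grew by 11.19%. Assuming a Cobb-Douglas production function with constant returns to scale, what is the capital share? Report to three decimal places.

The capital share is 0.380.

gY = gA + α·gK + (1−α)·gL, so gY − gA − gL = α(gK − gL).
3.71 + 0.16 + 0.62 = α × (11.19 − (-0.62)).
4.49 = 11.81 α, so α = 0.38019.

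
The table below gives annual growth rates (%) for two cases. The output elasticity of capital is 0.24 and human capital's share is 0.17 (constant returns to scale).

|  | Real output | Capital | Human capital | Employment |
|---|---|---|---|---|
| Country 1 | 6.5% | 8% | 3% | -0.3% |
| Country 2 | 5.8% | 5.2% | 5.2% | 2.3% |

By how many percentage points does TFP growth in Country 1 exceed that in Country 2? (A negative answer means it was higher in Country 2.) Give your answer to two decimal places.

Labor's share = 1 − 0.24 − 0.17 = 0.59.
Country 1: TFP = 6.5 − 1.92 − 0.51 + 0.177 = 4.247%.
Country 2: TFP = 5.8 − 1.248 − 0.884 − 1.357 = 2.311%.
Difference = 4.247 − (2.311) = 1.936 pp.

1.94 percentage points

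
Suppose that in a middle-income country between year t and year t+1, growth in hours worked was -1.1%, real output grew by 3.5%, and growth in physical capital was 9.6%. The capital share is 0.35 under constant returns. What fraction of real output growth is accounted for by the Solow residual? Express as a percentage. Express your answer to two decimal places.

The Solow residual accounted for 24.43% of growth.

Labor's share = 1 − 0.35 = 0.65.
Physical capital: 0.35 × 9.6 = 3.36 pp.
Hours worked: 0.65 × (-1.1) = -0.715 pp.
TFP growth = 3.5 − 2.645 = 0.855%.
TFP share of growth = 0.855 / 3.5 × 100 = 24.4286%.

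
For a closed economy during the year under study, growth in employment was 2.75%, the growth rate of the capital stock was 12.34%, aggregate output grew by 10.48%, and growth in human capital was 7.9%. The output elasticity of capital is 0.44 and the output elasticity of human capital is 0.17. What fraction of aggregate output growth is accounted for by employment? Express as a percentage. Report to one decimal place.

Labor's share = 1 − 0.44 − 0.17 = 0.39.
Employment contributed 0.39 × 2.75 = 1.0725 pp.
Share of growth = 1.0725 / 10.48 × 100 = 10.234%.

10.2%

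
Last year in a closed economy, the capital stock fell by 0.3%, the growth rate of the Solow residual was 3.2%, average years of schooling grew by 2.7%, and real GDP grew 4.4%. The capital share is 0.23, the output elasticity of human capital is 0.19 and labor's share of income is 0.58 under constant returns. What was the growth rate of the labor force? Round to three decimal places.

1.303%

Labor's share = 1 − 0.23 − 0.19 = 0.58.
gY = gA + 0.23×(-0.3) + 0.19×2.7 + 0.58×g.
0.58×g = 4.4 − 3.2 − 0.444 = 0.756.
g = 0.756 / 0.58 = 1.30345%.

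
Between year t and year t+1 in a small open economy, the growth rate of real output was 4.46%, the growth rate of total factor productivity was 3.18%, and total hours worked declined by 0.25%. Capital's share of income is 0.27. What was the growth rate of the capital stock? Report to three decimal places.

5.417%

Labor's share = 1 − 0.27 = 0.73.
gY = gA + 0.73×(-0.25) + 0.27×g.
0.27×g = 4.46 − 3.18 + 0.1825 = 1.4625.
g = 1.4625 / 0.27 = 5.41667%.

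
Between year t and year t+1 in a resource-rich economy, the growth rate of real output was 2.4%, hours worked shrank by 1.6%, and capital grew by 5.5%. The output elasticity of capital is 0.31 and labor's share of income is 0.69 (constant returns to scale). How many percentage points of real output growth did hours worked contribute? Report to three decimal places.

-1.104 pp

Labor's share = 1 − 0.31 = 0.69.
Contribution = share × growth = 0.69 × (-1.6) = -1.104 pp.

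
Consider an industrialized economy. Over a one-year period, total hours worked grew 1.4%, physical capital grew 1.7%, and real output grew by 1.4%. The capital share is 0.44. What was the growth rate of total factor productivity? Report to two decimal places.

-0.13%

Labor's share = 1 − 0.44 = 0.56.
Physical capital: 0.44 × 1.7 = 0.748 pp.
Total hours worked: 0.56 × 1.4 = 0.784 pp.
TFP growth = 1.4 − 1.532 = -0.132%.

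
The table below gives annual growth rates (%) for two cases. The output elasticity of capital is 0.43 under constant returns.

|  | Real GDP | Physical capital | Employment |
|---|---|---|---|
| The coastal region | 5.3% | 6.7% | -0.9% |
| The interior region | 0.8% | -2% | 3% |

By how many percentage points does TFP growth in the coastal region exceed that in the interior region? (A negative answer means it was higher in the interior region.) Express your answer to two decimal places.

2.98 percentage points

Labor's share = 1 − 0.43 = 0.57.
The coastal region: TFP = 5.3 − 2.881 + 0.513 = 2.932%.
The interior region: TFP = 0.8 + 0.86 − 1.71 = -0.05%.
Difference = 2.932 − (-0.05) = 2.982 pp.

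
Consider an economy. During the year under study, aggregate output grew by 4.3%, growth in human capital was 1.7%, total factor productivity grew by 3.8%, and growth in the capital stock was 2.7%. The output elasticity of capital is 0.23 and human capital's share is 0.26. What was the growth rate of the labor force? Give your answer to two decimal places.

Labor's share = 1 − 0.23 − 0.26 = 0.51.
gY = gA + 0.23×2.7 + 0.26×1.7 + 0.51×g.
0.51×g = 4.3 − 3.8 − 1.063 = -0.563.
g = -0.563 / 0.51 = -1.1039%.

-1.10%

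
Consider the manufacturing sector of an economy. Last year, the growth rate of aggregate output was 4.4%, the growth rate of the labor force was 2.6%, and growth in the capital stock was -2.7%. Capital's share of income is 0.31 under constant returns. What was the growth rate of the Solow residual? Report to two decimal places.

Labor's share = 1 − 0.31 = 0.69.
The capital stock: 0.31 × (-2.7) = -0.837 pp.
The labor force: 0.69 × 2.6 = 1.794 pp.
TFP growth = 4.4 − 0.957 = 3.443%.

The Solow residual growth was 3.44%.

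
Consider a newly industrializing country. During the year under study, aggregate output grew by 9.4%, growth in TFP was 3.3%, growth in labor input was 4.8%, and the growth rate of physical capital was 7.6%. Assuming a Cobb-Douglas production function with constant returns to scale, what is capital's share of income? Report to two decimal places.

gY = gA + α·gK + (1−α)·gL, so gY − gA − gL = α(gK − gL).
9.4 − 3.3 − 4.8 = α × (7.6 − 4.8).
1.3 = 2.8 α, so α = 0.4643.

Capital's share of income is 0.46.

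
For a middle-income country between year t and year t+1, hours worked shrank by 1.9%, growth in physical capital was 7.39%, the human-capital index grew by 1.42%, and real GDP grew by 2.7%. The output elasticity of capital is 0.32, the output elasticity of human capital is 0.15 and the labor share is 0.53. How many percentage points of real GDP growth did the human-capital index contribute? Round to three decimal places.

Contribution = share × growth = 0.15 × 1.42 = 0.213 pp.

0.213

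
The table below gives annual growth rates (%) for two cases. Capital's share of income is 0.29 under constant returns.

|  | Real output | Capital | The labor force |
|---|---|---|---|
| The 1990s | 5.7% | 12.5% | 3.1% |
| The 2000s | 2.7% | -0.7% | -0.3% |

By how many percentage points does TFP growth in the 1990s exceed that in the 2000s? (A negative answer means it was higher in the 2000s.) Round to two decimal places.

Labor's share = 1 − 0.29 = 0.71.
The 1990s: TFP = 5.7 − 3.625 − 2.201 = -0.126%.
The 2000s: TFP = 2.7 + 0.203 + 0.213 = 3.116%.
Difference = -0.126 − (3.116) = -3.242 pp.

-3.24 percentage points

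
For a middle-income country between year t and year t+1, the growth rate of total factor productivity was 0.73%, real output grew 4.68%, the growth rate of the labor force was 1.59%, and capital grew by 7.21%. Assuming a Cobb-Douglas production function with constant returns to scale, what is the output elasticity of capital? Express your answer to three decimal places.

0.420

gY = gA + α·gK + (1−α)·gL, so gY − gA − gL = α(gK − gL).
4.68 − 0.73 − 1.59 = α × (7.21 − 1.59).
2.36 = 5.62 α, so α = 0.41993.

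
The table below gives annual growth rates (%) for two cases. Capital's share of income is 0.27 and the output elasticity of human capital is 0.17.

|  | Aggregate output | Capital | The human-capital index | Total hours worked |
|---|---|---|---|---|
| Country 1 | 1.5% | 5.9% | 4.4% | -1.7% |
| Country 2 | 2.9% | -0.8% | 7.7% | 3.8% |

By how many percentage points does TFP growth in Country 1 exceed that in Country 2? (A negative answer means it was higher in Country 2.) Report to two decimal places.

0.43 percentage points

Labor's share = 1 − 0.27 − 0.17 = 0.56.
Country 1: TFP = 1.5 − 1.593 − 0.748 + 0.952 = 0.111%.
Country 2: TFP = 2.9 + 0.216 − 1.309 − 2.128 = -0.321%.
Difference = 0.111 − (-0.321) = 0.432 pp.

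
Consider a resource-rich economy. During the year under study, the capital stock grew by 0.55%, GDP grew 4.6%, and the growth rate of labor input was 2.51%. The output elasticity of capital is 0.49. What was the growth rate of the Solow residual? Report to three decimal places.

Labor's share = 1 − 0.49 = 0.51.
The capital stock: 0.49 × 0.55 = 0.2695 pp.
Labor input: 0.51 × 2.51 = 1.2801 pp.
TFP growth = 4.6 − 1.5496 = 3.0504%.

3.050%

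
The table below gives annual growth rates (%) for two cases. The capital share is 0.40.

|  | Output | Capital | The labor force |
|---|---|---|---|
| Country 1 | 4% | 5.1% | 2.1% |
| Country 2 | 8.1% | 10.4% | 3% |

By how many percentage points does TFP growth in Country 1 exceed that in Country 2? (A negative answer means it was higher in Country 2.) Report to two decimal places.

-1.44 percentage points

Labor's share = 1 − 0.4 = 0.6.
Country 1: TFP = 4 − 2.04 − 1.26 = 0.7%.
Country 2: TFP = 8.1 − 4.16 − 1.8 = 2.14%.
Difference = 0.7 − (2.14) = -1.44 pp.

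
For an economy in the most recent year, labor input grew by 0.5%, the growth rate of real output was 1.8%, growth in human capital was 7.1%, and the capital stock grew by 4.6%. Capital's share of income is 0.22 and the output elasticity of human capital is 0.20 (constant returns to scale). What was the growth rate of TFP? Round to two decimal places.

-0.92%

Labor's share = 1 − 0.22 − 0.2 = 0.58.
The capital stock: 0.22 × 4.6 = 1.012 pp.
Human capital: 0.2 × 7.1 = 1.42 pp.
Labor input: 0.58 × 0.5 = 0.29 pp.
TFP growth = 1.8 − 2.722 = -0.922%.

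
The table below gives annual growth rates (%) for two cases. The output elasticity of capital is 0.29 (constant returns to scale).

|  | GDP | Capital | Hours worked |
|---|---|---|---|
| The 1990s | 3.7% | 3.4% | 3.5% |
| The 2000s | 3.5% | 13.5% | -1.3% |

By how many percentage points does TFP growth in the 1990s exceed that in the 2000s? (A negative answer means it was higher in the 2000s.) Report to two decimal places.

Labor's share = 1 − 0.29 = 0.71.
The 1990s: TFP = 3.7 − 0.986 − 2.485 = 0.229%.
The 2000s: TFP = 3.5 − 3.915 + 0.923 = 0.508%.
Difference = 0.229 − (0.508) = -0.279 pp.

-0.28 percentage points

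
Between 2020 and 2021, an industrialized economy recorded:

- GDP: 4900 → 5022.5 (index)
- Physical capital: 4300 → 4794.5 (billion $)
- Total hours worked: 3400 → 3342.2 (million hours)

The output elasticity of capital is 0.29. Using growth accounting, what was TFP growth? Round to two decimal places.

GDP growth = (5022.5 − 4900) / 4900 = 2.5%.
Physical capital growth = (4794.5 − 4300) / 4300 = 11.5%.
Total hours worked growth = (3342.2 − 3400) / 3400 = -1.7%.
Labor's share = 1 − 0.29 = 0.71.
Physical capital: 0.29 × 11.5 = 3.335 pp.
Total hours worked: 0.71 × (-1.7) = -1.207 pp.
TFP growth = 2.5 − 2.128 = 0.372%.

TFP grew 0.37%.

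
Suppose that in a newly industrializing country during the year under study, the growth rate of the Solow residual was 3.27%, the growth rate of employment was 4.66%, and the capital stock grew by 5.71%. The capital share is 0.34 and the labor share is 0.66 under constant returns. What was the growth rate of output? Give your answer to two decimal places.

Labor's share = 1 − 0.34 = 0.66.
The capital stock: 0.34 × 5.71 = 1.9414 pp.
Employment: 0.66 × 4.66 = 3.0756 pp.
Output growth = 3.27 + 5.017 = 8.287%.

8.29%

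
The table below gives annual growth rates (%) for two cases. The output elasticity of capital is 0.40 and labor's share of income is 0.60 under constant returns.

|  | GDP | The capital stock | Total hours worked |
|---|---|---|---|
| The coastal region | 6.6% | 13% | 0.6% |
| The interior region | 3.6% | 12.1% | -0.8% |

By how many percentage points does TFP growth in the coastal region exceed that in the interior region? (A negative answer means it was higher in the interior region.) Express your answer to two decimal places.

1.80 percentage points

Labor's share = 1 − 0.4 = 0.6.
The coastal region: TFP = 6.6 − 5.2 − 0.36 = 1.04%.
The interior region: TFP = 3.6 − 4.84 + 0.48 = -0.76%.
Difference = 1.04 − (-0.76) = 1.8 pp.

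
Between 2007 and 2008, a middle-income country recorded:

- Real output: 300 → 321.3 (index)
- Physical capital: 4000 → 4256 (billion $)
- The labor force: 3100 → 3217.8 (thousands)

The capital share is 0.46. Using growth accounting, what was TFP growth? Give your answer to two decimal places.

2.10%

Real output growth = (321.3 − 300) / 300 = 7.1%.
Physical capital growth = (4256 − 4000) / 4000 = 6.4%.
The labor force growth = (3217.8 − 3100) / 3100 = 3.8%.
Labor's share = 1 − 0.46 = 0.54.
Physical capital: 0.46 × 6.4 = 2.944 pp.
The labor force: 0.54 × 3.8 = 2.052 pp.
TFP growth = 7.1 − 4.996 = 2.104%.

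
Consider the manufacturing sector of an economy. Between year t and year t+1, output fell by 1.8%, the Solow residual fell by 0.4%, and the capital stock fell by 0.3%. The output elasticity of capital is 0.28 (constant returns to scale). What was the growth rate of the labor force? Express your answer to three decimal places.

-1.828%

Labor's share = 1 − 0.28 = 0.72.
gY = gA + 0.28×(-0.3) + 0.72×g.
0.72×g = -1.8 + 0.4 + 0.084 = -1.316.
g = -1.316 / 0.72 = -1.82778%.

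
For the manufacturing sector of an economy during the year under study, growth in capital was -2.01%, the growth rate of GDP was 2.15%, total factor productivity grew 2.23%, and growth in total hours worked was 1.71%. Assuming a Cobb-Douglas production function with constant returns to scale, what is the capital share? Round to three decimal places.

gY = gA + α·gK + (1−α)·gL, so gY − gA − gL = α(gK − gL).
2.15 − 2.23 − 1.71 = α × (-2.01 − 1.71).
-1.79 = -3.72 α, so α = 0.48118.

α = 0.481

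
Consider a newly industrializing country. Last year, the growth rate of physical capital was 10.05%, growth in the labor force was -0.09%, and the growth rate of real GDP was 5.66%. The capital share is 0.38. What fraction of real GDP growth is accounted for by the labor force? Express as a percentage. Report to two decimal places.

Labor's share = 1 − 0.38 = 0.62.
The labor force contributed 0.62 × (-0.09) = -0.0558 pp.
Share of growth = -0.0558 / 5.66 × 100 = -0.9859%.

The labor force accounted for -0.99% of growth.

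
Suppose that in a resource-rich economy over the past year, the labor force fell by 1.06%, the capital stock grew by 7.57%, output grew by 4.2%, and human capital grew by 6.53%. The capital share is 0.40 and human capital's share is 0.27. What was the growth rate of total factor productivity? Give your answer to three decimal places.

-0.241%

Labor's share = 1 − 0.4 − 0.27 = 0.33.
The capital stock: 0.4 × 7.57 = 3.028 pp.
Human capital: 0.27 × 6.53 = 1.7631 pp.
The labor force: 0.33 × (-1.06) = -0.3498 pp.
TFP growth = 4.2 − 4.4413 = -0.2413%.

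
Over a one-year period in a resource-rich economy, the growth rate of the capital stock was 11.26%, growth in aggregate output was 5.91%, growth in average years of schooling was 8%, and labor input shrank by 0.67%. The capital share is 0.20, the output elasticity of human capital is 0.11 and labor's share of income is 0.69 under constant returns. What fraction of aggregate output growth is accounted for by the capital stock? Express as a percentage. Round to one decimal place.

The capital stock contributed 0.2 × 11.26 = 2.252 pp.
Share of growth = 2.252 / 5.91 × 100 = 38.105%.

38.1%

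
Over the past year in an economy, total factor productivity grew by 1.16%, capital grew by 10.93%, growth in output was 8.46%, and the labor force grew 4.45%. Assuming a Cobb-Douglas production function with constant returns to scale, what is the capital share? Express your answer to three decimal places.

gY = gA + α·gK + (1−α)·gL, so gY − gA − gL = α(gK − gL).
8.46 − 1.16 − 4.45 = α × (10.93 − 4.45).
2.85 = 6.48 α, so α = 0.43981.

α = 0.440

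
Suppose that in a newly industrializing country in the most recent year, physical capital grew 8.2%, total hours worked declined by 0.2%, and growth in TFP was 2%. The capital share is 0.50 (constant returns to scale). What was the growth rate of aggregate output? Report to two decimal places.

Aggregate output growth was 6.00%.

Labor's share = 1 − 0.5 = 0.5.
Physical capital: 0.5 × 8.2 = 4.1 pp.
Total hours worked: 0.5 × (-0.2) = -0.1 pp.
Output growth = 2 + 4 = 6%.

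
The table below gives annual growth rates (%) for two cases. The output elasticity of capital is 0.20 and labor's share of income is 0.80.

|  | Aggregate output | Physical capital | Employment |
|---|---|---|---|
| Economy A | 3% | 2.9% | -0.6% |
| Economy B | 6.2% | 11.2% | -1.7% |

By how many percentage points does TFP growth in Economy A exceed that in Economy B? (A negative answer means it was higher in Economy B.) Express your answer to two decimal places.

-2.42 percentage points

Labor's share = 1 − 0.2 = 0.8.
Economy A: TFP = 3 − 0.58 + 0.48 = 2.9%.
Economy B: TFP = 6.2 − 2.24 + 1.36 = 5.32%.
Difference = 2.9 − (5.32) = -2.42 pp.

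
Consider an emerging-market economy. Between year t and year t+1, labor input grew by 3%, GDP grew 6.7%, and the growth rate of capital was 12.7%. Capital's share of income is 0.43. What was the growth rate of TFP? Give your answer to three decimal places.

-0.471%

Labor's share = 1 − 0.43 = 0.57.
Capital: 0.43 × 12.7 = 5.461 pp.
Labor input: 0.57 × 3 = 1.71 pp.
TFP growth = 6.7 − 7.171 = -0.471%.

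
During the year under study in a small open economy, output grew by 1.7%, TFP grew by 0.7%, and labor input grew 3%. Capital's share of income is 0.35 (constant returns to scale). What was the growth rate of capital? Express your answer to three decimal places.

Labor's share = 1 − 0.35 = 0.65.
gY = gA + 0.65×3 + 0.35×g.
0.35×g = 1.7 − 0.7 − 1.95 = -0.95.
g = -0.95 / 0.35 = -2.71429%.

-2.714%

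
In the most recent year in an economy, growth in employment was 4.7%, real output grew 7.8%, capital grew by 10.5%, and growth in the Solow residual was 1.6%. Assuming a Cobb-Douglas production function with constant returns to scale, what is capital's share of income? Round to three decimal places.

Capital's share of income is 0.259.

gY = gA + α·gK + (1−α)·gL, so gY − gA − gL = α(gK − gL).
7.8 − 1.6 − 4.7 = α × (10.5 − 4.7).
1.5 = 5.8 α, so α = 0.25862.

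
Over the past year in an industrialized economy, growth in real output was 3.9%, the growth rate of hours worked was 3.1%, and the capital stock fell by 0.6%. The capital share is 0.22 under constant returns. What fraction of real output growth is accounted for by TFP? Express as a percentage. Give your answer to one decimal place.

41.4%

Labor's share = 1 − 0.22 = 0.78.
The capital stock: 0.22 × (-0.6) = -0.132 pp.
Hours worked: 0.78 × 3.1 = 2.418 pp.
TFP growth = 3.9 − 2.286 = 1.614%.
TFP share of growth = 1.614 / 3.9 × 100 = 41.385%.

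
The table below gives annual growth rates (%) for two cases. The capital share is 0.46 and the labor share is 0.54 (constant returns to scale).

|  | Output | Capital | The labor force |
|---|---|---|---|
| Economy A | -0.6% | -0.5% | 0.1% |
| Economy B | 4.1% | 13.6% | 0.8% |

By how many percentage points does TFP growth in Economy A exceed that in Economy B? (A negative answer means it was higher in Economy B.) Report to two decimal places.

2.16 percentage points

Labor's share = 1 − 0.46 = 0.54.
Economy A: TFP = -0.6 + 0.23 − 0.054 = -0.424%.
Economy B: TFP = 4.1 − 6.256 − 0.432 = -2.588%.
Difference = -0.424 − (-2.588) = 2.164 pp.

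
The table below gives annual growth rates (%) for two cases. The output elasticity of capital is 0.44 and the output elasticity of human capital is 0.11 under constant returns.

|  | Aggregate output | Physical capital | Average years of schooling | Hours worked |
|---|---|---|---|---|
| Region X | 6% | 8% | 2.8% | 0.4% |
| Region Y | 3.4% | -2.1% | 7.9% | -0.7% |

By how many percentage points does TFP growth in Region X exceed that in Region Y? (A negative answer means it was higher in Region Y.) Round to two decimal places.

-1.78 percentage points

Labor's share = 1 − 0.44 − 0.11 = 0.45.
Region X: TFP = 6 − 3.52 − 0.308 − 0.18 = 1.992%.
Region Y: TFP = 3.4 + 0.924 − 0.869 + 0.315 = 3.77%.
Difference = 1.992 − (3.77) = -1.778 pp.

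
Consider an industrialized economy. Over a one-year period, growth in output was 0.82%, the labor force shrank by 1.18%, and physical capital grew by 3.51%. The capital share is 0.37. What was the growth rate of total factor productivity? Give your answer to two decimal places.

Labor's share = 1 − 0.37 = 0.63.
Physical capital: 0.37 × 3.51 = 1.2987 pp.
The labor force: 0.63 × (-1.18) = -0.7434 pp.
TFP growth = 0.82 − 0.5553 = 0.2647%.

0.26%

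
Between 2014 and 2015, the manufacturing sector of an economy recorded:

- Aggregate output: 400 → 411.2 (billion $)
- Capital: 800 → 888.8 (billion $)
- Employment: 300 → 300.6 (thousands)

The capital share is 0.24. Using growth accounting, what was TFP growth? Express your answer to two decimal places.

Aggregate output growth = (411.2 − 400) / 400 = 2.8%.
Capital growth = (888.8 − 800) / 800 = 11.1%.
Employment growth = (300.6 − 300) / 300 = 0.2%.
Labor's share = 1 − 0.24 = 0.76.
Capital: 0.24 × 11.1 = 2.664 pp.
Employment: 0.76 × 0.2 = 0.152 pp.
TFP growth = 2.8 − 2.816 = -0.016%.

-0.02%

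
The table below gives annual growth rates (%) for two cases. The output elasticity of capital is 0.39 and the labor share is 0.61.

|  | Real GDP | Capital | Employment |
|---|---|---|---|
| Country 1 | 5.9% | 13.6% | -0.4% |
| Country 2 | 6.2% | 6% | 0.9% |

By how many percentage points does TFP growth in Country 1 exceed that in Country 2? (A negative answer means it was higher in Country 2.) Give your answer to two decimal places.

-2.47 percentage points

Labor's share = 1 − 0.39 = 0.61.
Country 1: TFP = 5.9 − 5.304 + 0.244 = 0.84%.
Country 2: TFP = 6.2 − 2.34 − 0.549 = 3.311%.
Difference = 0.84 − (3.311) = -2.471 pp.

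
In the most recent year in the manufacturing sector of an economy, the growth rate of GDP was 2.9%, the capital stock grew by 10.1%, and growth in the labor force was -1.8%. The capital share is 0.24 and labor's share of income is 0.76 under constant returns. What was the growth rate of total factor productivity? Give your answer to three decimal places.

1.844%

Labor's share = 1 − 0.24 = 0.76.
The capital stock: 0.24 × 10.1 = 2.424 pp.
The labor force: 0.76 × (-1.8) = -1.368 pp.
TFP growth = 2.9 − 1.056 = 1.844%.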